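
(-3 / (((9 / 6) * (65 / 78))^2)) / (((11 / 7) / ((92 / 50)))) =-15456 / 6875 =-2.25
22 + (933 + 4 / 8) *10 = 9357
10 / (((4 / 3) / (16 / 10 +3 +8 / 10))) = 81 / 2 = 40.50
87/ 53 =1.64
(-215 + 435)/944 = 0.23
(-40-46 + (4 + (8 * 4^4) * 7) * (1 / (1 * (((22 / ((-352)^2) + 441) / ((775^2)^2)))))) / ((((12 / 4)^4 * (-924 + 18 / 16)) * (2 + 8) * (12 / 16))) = -4356671477799835616 / 208222079355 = -20923196.48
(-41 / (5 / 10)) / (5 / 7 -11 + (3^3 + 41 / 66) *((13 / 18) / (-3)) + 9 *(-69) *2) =2045736 / 31407917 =0.07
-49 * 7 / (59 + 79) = -343 / 138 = -2.49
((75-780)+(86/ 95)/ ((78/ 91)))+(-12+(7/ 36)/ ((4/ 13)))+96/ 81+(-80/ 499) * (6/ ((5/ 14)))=-716.82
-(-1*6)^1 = 6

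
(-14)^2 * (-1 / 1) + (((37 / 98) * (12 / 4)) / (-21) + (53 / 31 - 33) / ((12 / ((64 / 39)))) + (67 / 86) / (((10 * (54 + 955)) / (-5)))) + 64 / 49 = -42970831858273 / 215904298428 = -199.03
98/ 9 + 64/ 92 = 2398/ 207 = 11.58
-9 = -9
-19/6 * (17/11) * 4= -646/33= -19.58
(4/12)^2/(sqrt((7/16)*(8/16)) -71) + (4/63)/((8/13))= 2065157/20324430 -4*sqrt(14)/1451745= 0.10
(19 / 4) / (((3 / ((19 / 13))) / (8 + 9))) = 6137 / 156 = 39.34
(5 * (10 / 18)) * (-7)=-175 / 9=-19.44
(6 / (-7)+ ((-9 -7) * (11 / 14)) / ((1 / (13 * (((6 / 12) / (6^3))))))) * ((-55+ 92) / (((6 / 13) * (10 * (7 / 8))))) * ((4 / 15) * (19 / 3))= -17071652 / 893025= -19.12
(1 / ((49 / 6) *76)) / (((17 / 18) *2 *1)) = 27 / 31654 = 0.00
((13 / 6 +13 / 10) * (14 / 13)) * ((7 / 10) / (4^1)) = 49 / 75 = 0.65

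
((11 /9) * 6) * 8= 176 /3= 58.67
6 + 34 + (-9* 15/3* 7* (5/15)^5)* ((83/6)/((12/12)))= 3575/162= 22.07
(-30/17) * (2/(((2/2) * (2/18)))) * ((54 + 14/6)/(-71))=30420/1207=25.20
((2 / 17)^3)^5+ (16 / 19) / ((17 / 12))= 0.59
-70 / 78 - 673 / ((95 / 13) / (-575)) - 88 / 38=39236884 / 741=52951.26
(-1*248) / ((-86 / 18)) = 2232 / 43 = 51.91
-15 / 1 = -15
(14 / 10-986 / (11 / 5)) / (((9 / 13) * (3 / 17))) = -1810211 / 495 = -3656.99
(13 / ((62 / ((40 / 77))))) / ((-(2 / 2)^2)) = -260 / 2387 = -0.11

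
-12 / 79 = -0.15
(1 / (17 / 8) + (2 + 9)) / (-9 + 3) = -65 / 34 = -1.91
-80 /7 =-11.43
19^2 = 361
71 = 71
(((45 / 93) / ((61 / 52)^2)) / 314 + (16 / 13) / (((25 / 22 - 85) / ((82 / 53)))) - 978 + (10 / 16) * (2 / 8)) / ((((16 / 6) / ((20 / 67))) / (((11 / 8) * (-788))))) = 38075068463928166627 / 321030477865344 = 118602.66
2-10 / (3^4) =152 / 81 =1.88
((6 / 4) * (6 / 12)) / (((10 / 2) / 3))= 9 / 20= 0.45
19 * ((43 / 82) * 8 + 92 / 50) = 117534 / 1025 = 114.67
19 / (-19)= -1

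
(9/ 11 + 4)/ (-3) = -53/ 33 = -1.61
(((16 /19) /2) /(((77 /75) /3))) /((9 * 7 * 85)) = 40 /174097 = 0.00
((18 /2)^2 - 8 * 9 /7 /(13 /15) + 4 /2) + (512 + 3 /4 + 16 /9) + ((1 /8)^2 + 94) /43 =1324939171 /2253888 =587.85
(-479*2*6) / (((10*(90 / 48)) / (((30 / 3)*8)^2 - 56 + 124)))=-49570752 / 25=-1982830.08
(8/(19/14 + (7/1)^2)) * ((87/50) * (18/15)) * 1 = 9744/29375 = 0.33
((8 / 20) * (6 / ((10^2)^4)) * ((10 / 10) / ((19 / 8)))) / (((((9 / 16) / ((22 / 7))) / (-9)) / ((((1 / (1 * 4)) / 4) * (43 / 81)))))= -473 / 28054687500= -0.00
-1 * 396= -396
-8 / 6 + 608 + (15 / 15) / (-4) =7277 / 12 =606.42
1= 1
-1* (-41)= 41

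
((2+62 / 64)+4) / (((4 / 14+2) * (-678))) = -1561 / 347136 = -0.00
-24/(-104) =3/13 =0.23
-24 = -24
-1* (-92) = 92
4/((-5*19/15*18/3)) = -2/19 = -0.11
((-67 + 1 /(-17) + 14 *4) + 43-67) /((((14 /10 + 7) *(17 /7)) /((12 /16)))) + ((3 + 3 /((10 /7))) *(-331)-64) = -2533647 /1445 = -1753.39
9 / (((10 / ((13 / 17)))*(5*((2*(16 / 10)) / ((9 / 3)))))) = 351 / 2720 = 0.13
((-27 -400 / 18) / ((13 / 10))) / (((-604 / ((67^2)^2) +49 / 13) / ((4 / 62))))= -178538932060 / 275483784483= -0.65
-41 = -41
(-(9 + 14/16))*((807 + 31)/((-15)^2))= -33101/900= -36.78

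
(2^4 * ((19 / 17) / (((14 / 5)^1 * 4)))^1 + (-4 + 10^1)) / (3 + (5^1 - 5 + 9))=226 / 357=0.63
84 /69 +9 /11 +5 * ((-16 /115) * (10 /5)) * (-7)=2979 /253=11.77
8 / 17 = 0.47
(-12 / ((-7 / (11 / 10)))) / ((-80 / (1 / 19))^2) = 33 / 40432000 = 0.00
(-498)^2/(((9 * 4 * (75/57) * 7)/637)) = 11911081/25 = 476443.24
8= 8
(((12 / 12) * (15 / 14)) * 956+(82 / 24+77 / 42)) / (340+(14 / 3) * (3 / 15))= 432405 / 143192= 3.02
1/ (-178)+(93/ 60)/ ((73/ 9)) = 24101/ 129940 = 0.19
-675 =-675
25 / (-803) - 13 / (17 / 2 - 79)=17353 / 113223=0.15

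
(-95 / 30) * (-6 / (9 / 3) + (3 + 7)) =-76 / 3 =-25.33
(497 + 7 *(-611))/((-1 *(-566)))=-1890/283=-6.68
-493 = -493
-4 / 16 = -1 / 4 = -0.25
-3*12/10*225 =-810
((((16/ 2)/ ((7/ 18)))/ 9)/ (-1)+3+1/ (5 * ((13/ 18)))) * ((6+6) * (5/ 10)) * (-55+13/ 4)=-280071/ 910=-307.77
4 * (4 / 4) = 4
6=6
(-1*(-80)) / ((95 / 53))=848 / 19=44.63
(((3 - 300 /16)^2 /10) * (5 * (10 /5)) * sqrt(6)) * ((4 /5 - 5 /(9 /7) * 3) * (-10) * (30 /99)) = 359415 * sqrt(6) /44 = 20008.71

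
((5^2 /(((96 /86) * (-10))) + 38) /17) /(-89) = -3433 /145248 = -0.02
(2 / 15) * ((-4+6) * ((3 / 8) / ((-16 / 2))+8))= 509 / 240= 2.12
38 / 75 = 0.51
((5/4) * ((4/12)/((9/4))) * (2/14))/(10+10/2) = 1/567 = 0.00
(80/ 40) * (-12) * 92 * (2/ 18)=-736/ 3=-245.33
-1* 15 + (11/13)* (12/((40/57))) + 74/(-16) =-2681/520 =-5.16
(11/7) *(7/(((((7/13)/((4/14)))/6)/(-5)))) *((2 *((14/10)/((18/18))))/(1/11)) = -37752/7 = -5393.14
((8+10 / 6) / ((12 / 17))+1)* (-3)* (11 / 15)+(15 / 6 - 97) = -22829 / 180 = -126.83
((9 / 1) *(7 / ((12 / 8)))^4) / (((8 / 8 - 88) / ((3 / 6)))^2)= 9604 / 68121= 0.14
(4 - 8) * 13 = -52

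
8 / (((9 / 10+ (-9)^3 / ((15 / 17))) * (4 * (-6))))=10 / 24759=0.00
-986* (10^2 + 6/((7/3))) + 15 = -707843/7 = -101120.43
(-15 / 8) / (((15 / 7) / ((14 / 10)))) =-49 / 40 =-1.22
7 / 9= 0.78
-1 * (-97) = 97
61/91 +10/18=1004/819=1.23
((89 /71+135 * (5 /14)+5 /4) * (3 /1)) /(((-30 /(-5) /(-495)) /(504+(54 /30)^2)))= -126580131513 /19880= -6367209.83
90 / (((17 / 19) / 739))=1263690 / 17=74334.71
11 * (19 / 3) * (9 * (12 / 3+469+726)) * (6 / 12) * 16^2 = 96226944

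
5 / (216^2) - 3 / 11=-139913 / 513216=-0.27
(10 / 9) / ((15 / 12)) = 8 / 9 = 0.89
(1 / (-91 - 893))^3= -1 / 952763904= -0.00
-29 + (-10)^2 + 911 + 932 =1914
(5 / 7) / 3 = 5 / 21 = 0.24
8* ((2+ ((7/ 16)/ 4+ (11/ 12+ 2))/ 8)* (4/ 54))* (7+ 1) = 3653/ 324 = 11.27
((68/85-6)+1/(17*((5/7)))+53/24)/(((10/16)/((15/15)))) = -1187/255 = -4.65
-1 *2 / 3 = -2 / 3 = -0.67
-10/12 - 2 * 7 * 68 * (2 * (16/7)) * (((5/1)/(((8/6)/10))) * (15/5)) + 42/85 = -249696173/510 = -489600.34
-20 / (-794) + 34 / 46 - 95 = -94.24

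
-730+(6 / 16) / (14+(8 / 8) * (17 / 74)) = -1024883 / 1404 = -729.97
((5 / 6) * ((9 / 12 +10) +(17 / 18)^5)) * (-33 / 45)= -239059843 / 34012224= -7.03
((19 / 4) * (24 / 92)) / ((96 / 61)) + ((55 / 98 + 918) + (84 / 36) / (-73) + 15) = 14758495309 / 15796032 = 934.32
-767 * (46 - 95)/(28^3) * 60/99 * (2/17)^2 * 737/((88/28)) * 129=11048635/25432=434.44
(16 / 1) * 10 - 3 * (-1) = 163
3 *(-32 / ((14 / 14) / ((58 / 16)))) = -348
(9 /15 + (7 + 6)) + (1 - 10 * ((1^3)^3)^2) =23 /5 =4.60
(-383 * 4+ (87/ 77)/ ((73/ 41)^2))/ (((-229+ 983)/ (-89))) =55935067901/ 309391082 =180.79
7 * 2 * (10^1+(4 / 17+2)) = 2912 / 17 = 171.29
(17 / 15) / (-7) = -17 / 105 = -0.16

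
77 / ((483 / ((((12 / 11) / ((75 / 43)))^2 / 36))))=7396 / 4269375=0.00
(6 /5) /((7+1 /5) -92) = -3 /212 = -0.01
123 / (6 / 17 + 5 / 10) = 4182 / 29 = 144.21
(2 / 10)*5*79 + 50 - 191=-62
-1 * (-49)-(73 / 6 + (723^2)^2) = -1639473644425 / 6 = -273245607404.17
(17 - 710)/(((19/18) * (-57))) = 4158/361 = 11.52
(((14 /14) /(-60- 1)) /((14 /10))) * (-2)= 10 /427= 0.02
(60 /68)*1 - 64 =-1073 /17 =-63.12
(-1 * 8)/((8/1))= -1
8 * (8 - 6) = 16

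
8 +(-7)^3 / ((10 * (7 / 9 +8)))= 3233 / 790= 4.09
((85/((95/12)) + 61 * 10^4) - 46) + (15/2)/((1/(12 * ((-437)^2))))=338146320/19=17797174.74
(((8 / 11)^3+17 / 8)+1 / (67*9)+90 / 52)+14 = 1522662169 / 83469672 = 18.24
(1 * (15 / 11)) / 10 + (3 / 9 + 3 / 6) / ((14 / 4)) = 173 / 462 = 0.37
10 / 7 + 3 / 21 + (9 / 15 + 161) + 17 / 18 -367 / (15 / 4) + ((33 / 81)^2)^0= 42367 / 630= 67.25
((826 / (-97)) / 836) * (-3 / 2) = 1239 / 81092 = 0.02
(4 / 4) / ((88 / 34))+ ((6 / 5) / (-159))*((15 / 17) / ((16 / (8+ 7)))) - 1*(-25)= 25.38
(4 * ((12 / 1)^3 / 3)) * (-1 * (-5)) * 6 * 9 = 622080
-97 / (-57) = 97 / 57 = 1.70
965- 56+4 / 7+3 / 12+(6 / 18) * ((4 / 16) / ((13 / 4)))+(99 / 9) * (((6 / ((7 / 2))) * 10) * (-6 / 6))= 112519 / 156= 721.28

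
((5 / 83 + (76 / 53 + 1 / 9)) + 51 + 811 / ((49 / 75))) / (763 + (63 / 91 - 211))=32632271464 / 13938605415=2.34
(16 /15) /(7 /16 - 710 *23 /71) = -256 /55095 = -0.00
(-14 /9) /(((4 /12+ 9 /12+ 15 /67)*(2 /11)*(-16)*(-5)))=-5159 /63060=-0.08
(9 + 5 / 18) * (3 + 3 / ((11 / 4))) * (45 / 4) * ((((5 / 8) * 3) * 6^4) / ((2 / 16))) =91307250 / 11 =8300659.09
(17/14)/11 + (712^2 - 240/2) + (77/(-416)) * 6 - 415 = 8110630525/16016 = 506408.00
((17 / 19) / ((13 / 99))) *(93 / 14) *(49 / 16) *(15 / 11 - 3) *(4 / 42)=-42687 / 1976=-21.60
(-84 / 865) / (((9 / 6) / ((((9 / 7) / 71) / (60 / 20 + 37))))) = -0.00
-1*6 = -6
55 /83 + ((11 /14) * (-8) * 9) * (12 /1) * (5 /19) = -1964765 /11039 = -177.98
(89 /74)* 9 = 801 /74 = 10.82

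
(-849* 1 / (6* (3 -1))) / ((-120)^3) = 283 / 6912000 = 0.00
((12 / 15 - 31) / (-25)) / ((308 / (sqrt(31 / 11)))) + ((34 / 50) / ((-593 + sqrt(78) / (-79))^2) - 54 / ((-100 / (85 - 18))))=106097 / (25 *(sqrt(78) + 46847)^2) + 151 *sqrt(341) / 423500 + 1809 / 50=36.19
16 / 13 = 1.23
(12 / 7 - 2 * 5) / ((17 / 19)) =-9.26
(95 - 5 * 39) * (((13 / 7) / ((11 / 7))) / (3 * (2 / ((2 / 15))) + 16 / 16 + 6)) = -25 / 11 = -2.27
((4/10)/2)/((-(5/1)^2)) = -1/125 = -0.01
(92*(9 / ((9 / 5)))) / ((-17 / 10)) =-4600 / 17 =-270.59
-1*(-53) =53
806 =806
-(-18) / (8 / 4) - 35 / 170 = 299 / 34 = 8.79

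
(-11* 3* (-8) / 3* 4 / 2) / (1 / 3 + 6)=528 / 19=27.79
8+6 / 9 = 8.67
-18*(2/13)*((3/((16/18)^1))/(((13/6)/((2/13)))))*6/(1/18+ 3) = -157464/120835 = -1.30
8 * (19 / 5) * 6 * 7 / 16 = 399 / 5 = 79.80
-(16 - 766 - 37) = 787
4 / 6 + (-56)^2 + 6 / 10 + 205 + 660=60034 / 15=4002.27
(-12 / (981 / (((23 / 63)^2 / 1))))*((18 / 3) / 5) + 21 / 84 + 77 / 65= 1.43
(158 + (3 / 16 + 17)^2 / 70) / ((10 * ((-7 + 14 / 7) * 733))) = -581397 / 131353600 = -0.00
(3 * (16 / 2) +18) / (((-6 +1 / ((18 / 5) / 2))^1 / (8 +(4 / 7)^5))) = -7315920 / 117649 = -62.18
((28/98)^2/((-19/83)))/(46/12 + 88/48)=-996/15827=-0.06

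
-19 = -19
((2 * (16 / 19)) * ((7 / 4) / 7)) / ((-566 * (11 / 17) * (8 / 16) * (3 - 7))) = 34 / 59147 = 0.00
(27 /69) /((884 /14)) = 63 /10166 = 0.01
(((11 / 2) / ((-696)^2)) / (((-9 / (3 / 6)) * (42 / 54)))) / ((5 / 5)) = -11 / 13563648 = -0.00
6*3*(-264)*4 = -19008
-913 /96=-9.51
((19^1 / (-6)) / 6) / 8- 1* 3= -883 / 288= -3.07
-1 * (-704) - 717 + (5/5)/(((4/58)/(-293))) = -4261.50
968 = 968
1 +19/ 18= 37/ 18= 2.06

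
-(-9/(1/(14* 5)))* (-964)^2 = 585456480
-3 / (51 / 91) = -91 / 17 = -5.35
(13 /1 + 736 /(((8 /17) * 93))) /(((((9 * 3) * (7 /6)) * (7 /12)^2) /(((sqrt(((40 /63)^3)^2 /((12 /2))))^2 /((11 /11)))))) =0.03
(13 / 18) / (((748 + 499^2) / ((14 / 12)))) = 0.00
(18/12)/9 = 1/6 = 0.17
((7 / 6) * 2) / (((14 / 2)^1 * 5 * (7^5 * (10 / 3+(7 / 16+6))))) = 0.00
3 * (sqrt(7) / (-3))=-sqrt(7)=-2.65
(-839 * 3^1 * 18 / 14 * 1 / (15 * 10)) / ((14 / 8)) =-15102 / 1225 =-12.33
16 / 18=8 / 9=0.89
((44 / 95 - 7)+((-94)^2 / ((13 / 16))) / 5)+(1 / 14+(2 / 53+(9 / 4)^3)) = 63925335809 / 29323840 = 2179.98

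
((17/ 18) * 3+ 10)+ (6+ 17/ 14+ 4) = 505/ 21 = 24.05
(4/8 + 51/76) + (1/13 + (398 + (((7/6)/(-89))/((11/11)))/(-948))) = 49921690735/125039304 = 399.25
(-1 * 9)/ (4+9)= -9/ 13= -0.69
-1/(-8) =1/8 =0.12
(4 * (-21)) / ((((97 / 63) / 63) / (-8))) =2667168 / 97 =27496.58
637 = 637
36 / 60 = 0.60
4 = 4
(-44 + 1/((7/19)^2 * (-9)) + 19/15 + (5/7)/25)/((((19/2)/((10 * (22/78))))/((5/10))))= -111122/17199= -6.46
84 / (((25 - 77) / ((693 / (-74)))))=14553 / 962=15.13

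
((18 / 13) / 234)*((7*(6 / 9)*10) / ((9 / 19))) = 2660 / 4563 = 0.58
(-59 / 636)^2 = 3481 / 404496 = 0.01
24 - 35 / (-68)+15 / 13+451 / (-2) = -176651 / 884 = -199.83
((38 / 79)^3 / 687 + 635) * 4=860343413708 / 338717793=2540.00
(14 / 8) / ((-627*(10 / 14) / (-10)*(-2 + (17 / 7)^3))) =16807 / 5300658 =0.00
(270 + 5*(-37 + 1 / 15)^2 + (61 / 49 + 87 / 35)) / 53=3128492 / 23373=133.85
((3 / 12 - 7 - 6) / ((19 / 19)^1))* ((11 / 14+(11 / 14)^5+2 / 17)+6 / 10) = -247246677 / 10756480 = -22.99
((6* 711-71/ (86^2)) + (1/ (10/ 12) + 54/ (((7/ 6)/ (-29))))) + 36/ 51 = 2925.61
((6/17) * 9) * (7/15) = 126/85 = 1.48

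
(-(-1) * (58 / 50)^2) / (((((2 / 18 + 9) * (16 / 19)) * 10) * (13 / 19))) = 0.03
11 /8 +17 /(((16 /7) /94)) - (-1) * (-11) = 1379 /2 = 689.50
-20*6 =-120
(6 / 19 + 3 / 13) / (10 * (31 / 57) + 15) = 81 / 3029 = 0.03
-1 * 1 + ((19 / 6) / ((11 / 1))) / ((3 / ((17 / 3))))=-271 / 594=-0.46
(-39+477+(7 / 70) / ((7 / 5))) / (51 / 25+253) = 153325 / 89264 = 1.72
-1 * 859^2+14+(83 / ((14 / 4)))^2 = -36127927 / 49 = -737304.63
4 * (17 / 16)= 17 / 4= 4.25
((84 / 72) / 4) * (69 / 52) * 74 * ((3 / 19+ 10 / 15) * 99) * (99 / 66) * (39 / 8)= 83153763 / 4864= 17095.76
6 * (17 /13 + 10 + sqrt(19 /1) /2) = 3 * sqrt(19) + 882 /13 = 80.92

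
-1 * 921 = -921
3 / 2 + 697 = 1397 / 2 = 698.50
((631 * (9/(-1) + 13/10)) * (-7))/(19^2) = 340109/3610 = 94.21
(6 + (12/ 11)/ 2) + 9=171/ 11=15.55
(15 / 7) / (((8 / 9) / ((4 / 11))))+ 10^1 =1675 / 154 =10.88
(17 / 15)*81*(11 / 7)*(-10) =-10098 / 7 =-1442.57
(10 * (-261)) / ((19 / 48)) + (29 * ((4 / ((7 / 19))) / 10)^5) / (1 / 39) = -4877255974848 / 997915625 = -4887.44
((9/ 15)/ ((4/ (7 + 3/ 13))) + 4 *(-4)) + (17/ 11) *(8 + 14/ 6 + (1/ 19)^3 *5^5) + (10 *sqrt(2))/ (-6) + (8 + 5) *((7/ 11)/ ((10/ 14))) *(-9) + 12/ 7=-20754869893/ 205975770-5 *sqrt(2)/ 3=-103.12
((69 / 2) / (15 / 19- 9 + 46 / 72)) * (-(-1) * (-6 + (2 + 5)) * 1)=-23598 / 5179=-4.56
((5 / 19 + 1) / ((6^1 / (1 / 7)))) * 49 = 28 / 19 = 1.47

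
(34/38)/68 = 1/76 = 0.01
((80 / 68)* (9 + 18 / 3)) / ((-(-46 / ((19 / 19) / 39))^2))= -25 / 4559451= -0.00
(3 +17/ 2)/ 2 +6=47/ 4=11.75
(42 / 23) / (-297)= -14 / 2277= -0.01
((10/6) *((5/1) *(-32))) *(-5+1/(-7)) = 9600/7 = 1371.43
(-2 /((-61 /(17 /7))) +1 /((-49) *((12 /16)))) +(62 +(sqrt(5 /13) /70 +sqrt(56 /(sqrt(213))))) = sqrt(65) /910 +2 *sqrt(14) *213^(3 /4) /213 +556424 /8967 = 64.02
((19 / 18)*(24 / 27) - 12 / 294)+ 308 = 1226014 / 3969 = 308.90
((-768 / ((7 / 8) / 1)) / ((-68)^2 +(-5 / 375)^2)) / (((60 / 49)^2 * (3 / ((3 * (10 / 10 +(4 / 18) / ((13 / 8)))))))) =-145980800 / 1014390039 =-0.14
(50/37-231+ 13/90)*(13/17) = -9935237/56610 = -175.50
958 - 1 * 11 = 947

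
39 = 39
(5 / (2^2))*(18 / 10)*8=18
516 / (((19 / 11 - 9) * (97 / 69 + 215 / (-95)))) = 1860309 / 22480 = 82.75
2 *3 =6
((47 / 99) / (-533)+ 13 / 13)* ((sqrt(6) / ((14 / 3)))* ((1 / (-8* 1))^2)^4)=0.00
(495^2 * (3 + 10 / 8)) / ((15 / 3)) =833085 / 4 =208271.25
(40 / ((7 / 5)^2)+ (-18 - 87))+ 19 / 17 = -69534 / 833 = -83.47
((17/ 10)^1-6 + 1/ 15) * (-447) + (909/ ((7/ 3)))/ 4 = 278557/ 140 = 1989.69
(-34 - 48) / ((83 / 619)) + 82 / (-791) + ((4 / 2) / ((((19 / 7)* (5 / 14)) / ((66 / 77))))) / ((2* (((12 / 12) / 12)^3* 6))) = -356.99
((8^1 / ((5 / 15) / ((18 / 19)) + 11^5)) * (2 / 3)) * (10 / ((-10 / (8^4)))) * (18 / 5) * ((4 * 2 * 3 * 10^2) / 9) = -130.22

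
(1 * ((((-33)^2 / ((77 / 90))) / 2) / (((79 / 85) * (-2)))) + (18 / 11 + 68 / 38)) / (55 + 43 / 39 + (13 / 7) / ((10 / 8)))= -5.89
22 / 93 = 0.24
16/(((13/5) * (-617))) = -80/8021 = -0.01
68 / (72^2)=17 / 1296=0.01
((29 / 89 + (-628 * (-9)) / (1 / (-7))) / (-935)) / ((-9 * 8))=-3521167 / 5991480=-0.59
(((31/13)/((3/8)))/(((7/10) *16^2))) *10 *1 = 775/2184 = 0.35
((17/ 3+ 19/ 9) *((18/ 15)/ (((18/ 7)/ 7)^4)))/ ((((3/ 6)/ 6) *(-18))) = -40353607/ 118098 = -341.70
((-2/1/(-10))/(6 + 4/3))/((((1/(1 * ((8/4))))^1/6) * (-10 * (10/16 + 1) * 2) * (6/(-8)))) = 48/3575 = 0.01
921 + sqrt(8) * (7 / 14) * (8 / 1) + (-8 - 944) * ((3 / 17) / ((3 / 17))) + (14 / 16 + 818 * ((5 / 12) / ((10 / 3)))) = 83.44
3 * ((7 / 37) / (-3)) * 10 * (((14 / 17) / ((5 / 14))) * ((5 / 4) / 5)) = -686 / 629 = -1.09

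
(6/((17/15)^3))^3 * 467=3877858546875000/118587876497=32700.30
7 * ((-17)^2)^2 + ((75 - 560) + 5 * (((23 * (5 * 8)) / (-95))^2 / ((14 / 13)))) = 1477277694 / 2527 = 584597.43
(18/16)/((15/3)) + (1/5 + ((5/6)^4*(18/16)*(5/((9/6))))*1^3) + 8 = 88417/8640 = 10.23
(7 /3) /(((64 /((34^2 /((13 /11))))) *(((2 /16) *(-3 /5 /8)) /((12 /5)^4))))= -205083648 /1625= -126205.32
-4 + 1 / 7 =-27 / 7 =-3.86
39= 39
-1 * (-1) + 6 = 7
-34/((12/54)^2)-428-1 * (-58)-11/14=-7415/7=-1059.29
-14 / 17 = -0.82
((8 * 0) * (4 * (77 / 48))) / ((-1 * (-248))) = 0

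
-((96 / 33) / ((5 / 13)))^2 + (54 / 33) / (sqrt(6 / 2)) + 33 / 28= -4745743 / 84700 + 6* sqrt(3) / 11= -55.09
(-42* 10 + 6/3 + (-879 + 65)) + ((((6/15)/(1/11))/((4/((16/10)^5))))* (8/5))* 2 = -93366416/78125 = -1195.09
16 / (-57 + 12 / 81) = -432 / 1535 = -0.28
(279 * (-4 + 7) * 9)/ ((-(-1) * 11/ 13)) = 97929/ 11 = 8902.64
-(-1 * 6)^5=7776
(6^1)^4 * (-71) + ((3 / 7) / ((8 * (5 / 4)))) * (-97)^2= -6412893 / 70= -91612.76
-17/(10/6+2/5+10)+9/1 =1374/181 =7.59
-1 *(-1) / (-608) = -1 / 608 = -0.00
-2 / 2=-1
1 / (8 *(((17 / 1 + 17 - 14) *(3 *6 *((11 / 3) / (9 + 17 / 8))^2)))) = 7921 / 2478080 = 0.00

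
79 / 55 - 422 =-23131 / 55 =-420.56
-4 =-4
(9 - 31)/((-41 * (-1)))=-22/41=-0.54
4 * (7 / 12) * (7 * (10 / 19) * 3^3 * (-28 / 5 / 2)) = -12348 / 19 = -649.89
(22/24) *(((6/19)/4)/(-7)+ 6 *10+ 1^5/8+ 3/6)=709423/12768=55.56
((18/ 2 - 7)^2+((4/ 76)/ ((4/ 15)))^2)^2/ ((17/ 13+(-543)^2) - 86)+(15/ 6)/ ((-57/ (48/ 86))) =-134266003590161/ 5497194099867648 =-0.02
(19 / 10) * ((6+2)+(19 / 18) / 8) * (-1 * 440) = -244739 / 36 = -6798.31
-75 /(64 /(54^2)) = -54675 /16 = -3417.19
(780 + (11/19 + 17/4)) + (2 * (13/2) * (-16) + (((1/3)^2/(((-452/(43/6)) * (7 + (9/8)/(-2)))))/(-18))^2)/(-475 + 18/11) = 2485782638657673240829/3165519939925304628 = 785.27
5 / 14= 0.36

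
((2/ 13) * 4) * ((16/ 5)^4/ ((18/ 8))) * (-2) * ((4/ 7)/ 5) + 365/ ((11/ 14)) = 12893856874/ 28153125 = 457.99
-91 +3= -88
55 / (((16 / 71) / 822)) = 1604955 / 8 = 200619.38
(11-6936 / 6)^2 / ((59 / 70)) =91771750 / 59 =1555453.39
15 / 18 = 5 / 6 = 0.83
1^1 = 1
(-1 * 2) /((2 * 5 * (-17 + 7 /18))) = 18 /1495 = 0.01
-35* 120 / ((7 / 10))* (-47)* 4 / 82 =564000 / 41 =13756.10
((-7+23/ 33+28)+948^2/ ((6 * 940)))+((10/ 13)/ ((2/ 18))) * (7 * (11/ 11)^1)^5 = 11748697364/ 100815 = 116537.20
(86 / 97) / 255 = 0.00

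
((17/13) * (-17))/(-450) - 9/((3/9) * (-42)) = 14174/20475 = 0.69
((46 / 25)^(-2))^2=0.09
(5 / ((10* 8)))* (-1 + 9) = 1 / 2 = 0.50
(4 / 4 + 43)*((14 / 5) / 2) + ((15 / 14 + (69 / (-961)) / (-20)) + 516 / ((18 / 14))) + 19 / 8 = 376483297 / 807240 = 466.38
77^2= 5929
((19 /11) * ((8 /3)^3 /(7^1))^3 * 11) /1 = 2550136832 /6751269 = 377.73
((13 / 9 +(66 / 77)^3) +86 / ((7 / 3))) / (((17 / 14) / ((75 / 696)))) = 3004525 / 869652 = 3.45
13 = 13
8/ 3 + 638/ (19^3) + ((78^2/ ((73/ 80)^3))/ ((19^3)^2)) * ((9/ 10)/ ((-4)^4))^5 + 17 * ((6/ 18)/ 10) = 9805036934202086325704267/ 2947686653552877581107200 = 3.33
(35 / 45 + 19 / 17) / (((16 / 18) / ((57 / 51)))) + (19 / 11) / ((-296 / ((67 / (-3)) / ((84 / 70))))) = 42205745 / 16937712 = 2.49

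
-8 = -8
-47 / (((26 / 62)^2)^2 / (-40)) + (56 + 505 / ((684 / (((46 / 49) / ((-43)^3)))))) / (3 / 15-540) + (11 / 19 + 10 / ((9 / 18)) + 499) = 6296954063837076480907 / 102707899296900534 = 61309.35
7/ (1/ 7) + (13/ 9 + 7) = 517/ 9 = 57.44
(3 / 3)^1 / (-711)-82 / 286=-0.29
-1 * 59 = -59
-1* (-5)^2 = -25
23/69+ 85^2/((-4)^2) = 21691/48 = 451.90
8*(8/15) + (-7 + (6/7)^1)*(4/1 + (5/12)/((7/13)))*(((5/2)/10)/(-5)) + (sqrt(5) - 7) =-4967/3920 + sqrt(5) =0.97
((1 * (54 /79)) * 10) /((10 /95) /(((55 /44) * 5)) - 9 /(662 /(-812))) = 42450750 /68662771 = 0.62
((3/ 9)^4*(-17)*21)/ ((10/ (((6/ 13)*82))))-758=-453188/ 585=-774.68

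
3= 3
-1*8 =-8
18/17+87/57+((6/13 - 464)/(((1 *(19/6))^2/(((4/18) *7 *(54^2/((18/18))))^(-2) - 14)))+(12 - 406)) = 448508453647/1753758216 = 255.74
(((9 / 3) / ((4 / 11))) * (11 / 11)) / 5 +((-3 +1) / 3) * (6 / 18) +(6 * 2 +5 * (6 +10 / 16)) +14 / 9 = 5773 / 120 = 48.11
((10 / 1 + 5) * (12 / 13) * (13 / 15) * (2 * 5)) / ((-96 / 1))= -5 / 4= -1.25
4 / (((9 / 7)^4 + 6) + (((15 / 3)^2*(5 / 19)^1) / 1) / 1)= 91238 / 349249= 0.26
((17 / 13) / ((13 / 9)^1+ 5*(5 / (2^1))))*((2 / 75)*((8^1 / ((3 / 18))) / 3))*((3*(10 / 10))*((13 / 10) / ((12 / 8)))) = 3264 / 31375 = 0.10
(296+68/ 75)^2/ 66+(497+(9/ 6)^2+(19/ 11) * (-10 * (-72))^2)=666210420773/ 742500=897253.09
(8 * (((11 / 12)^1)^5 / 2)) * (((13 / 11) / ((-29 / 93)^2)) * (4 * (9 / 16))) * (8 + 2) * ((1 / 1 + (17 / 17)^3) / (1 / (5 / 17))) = 4572750325 / 10980096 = 416.46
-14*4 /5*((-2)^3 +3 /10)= 2156 /25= 86.24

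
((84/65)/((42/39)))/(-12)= -1/10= -0.10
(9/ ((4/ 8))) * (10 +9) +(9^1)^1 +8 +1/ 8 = 2873/ 8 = 359.12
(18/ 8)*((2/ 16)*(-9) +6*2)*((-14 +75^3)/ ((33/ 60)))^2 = 28790894359575/ 2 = 14395447179787.50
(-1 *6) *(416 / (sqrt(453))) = -832 *sqrt(453) / 151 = -117.27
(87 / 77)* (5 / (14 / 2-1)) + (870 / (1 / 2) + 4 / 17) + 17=4602907 / 2618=1758.18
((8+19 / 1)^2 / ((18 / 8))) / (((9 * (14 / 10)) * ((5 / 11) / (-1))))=-396 / 7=-56.57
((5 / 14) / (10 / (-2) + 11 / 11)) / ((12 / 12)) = -5 / 56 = -0.09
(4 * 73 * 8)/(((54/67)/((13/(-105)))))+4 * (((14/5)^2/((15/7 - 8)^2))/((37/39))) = -315524255072/881642475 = -357.88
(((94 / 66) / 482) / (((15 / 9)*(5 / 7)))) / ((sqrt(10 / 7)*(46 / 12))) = 0.00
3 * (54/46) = 81/23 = 3.52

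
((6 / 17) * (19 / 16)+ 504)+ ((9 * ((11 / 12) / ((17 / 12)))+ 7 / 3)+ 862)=560827 / 408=1374.58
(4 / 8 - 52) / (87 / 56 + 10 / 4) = -2884 / 227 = -12.70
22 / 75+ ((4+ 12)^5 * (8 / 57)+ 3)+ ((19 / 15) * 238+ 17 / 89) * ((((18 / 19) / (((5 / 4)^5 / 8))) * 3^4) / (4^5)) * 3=3893253593807 / 26421875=147349.63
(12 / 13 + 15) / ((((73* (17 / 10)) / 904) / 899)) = 1682280720 / 16133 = 104275.75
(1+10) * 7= 77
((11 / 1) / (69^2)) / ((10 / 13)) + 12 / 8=35779 / 23805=1.50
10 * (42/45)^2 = 392/45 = 8.71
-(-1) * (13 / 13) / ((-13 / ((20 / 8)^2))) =-25 / 52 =-0.48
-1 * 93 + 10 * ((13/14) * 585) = 37374/7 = 5339.14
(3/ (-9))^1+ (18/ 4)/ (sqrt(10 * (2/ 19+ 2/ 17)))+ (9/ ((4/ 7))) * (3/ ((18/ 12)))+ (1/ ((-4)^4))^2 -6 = 3 * sqrt(1615)/ 40+ 4947971/ 196608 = 28.18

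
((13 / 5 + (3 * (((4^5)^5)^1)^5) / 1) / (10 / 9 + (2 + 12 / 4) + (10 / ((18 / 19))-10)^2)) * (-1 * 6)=-6594721332344023942483066255572928501955767095410310248809732714200677461527639 / 1300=-5072862563341556878833128000000000000000000000000000000000000000000000000000.00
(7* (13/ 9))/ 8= 91/ 72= 1.26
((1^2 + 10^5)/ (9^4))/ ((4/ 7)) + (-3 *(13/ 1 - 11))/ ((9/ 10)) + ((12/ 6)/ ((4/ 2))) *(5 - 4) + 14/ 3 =673763/ 26244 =25.67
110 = 110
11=11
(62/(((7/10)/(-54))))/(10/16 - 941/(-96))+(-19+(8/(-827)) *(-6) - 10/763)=-301699439105/631632001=-477.65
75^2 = 5625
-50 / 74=-25 / 37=-0.68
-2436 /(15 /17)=-13804 /5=-2760.80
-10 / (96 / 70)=-175 / 24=-7.29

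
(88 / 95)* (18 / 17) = 1584 / 1615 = 0.98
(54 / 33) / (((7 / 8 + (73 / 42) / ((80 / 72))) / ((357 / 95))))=359856 / 142747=2.52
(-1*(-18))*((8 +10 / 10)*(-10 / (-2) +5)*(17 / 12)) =2295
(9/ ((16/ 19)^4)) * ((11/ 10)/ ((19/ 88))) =7469451/ 81920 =91.18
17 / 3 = 5.67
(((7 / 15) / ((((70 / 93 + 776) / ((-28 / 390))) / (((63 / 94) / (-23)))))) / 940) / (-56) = -4557 / 190850195432000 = -0.00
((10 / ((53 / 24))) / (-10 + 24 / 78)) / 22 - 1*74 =-906242 / 12243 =-74.02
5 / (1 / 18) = 90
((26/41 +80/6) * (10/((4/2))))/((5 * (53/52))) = 89336/6519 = 13.70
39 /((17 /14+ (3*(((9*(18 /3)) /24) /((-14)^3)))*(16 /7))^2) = 26.70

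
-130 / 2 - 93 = -158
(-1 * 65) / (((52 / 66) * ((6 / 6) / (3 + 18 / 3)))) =-742.50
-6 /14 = -0.43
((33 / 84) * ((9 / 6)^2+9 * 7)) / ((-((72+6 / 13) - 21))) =-12441 / 24976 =-0.50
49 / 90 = 0.54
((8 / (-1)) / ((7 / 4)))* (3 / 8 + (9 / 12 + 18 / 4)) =-180 / 7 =-25.71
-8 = -8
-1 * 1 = -1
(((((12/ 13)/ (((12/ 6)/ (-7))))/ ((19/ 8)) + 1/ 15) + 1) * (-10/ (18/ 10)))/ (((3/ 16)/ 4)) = 696320/ 20007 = 34.80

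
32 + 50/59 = 1938/59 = 32.85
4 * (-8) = -32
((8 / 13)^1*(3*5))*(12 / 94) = 720 / 611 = 1.18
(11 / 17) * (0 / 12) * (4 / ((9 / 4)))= 0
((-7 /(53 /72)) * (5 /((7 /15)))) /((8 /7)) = -89.15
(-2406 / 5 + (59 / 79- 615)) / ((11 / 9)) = -3894336 / 4345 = -896.28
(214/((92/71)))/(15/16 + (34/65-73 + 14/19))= -75058360/32178357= -2.33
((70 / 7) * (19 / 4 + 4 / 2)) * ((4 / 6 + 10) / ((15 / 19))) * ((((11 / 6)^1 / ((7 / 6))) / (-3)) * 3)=-1433.14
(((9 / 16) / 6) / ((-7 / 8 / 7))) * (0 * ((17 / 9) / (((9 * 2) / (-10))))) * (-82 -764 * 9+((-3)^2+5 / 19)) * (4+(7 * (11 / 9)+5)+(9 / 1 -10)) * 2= 0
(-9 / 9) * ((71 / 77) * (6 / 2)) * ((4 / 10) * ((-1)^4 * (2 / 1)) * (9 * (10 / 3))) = -5112 / 77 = -66.39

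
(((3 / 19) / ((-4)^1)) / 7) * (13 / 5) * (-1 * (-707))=-3939 / 380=-10.37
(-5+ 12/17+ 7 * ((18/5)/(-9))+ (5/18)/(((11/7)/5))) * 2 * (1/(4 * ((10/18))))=-104519/18700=-5.59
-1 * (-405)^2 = -164025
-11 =-11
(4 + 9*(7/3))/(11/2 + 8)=1.85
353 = 353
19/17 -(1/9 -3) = 613/153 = 4.01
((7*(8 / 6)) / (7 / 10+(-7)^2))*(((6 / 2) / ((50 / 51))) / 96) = 17 / 2840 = 0.01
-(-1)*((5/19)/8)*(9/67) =45/10184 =0.00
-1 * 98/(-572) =49/286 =0.17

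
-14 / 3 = -4.67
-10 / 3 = -3.33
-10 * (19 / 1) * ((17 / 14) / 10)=-323 / 14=-23.07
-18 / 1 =-18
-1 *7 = -7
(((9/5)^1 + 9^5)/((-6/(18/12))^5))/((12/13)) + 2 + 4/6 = -59.81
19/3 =6.33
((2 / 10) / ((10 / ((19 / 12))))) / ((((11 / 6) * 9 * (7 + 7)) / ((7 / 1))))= 19 / 19800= 0.00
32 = 32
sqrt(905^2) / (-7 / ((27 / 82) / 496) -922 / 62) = -757485 / 8838271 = -0.09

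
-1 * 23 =-23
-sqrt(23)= -4.80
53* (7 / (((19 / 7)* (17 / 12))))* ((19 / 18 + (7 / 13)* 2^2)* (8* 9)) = 93616656 / 4199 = 22294.99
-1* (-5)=5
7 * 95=665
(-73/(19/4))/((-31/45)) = 22.31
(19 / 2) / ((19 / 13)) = 13 / 2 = 6.50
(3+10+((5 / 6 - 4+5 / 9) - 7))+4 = 133 / 18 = 7.39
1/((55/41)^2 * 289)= 1681/874225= 0.00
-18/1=-18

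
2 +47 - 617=-568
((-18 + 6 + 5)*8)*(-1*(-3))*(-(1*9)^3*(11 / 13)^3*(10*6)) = 9780613920 / 2197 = 4451804.24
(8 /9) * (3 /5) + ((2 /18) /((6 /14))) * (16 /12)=356 /405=0.88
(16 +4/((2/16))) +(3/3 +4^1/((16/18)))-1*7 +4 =101/2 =50.50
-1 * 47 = -47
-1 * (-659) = 659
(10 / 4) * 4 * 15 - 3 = 147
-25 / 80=-5 / 16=-0.31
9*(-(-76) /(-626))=-342 /313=-1.09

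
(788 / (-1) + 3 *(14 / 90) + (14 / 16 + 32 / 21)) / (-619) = 659513 / 519960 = 1.27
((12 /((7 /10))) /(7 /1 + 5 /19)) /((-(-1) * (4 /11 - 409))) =-836 /144739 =-0.01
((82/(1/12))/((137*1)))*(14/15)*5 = 4592/137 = 33.52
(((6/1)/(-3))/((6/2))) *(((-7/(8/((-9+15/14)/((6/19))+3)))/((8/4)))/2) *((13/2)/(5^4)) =-8047/240000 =-0.03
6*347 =2082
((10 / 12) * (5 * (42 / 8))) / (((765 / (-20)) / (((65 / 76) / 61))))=-0.01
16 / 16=1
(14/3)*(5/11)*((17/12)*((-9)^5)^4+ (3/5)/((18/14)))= 7233810948138872636791/198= 36534398727974104226.22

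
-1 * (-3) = 3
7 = 7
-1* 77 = -77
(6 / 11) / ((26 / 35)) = 105 / 143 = 0.73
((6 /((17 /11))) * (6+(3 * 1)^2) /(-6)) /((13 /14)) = -2310 /221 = -10.45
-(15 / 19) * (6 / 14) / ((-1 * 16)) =45 / 2128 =0.02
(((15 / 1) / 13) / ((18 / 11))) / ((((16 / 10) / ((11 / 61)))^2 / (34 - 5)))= 4824875 / 18575232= 0.26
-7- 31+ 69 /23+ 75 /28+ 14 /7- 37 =-1885 /28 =-67.32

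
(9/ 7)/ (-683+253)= -9/ 3010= -0.00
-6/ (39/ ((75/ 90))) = -0.13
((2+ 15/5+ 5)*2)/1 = 20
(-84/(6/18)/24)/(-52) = 21/104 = 0.20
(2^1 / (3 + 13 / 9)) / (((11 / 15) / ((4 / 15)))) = 9 / 55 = 0.16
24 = 24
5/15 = 1/3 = 0.33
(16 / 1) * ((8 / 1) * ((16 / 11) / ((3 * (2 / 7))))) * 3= 7168 / 11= 651.64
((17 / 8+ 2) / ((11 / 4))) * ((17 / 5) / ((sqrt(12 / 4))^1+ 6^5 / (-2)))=-33048 / 25194235-17 * sqrt(3) / 50388470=-0.00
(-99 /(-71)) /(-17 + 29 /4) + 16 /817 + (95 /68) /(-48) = -375438709 /2461353024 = -0.15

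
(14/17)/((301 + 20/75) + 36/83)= 17430/6385489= 0.00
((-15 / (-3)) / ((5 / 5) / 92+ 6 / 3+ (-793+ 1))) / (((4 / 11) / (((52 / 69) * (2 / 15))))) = -1144 / 654111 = -0.00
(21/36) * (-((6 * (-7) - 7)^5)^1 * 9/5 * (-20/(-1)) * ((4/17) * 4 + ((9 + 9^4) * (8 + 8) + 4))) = 10601184234771396/17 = 623599072633611.53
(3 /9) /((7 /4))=4 /21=0.19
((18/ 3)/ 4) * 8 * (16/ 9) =64/ 3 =21.33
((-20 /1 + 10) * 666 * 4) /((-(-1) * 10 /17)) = -45288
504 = 504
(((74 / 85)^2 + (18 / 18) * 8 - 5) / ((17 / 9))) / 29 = 244359 / 3561925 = 0.07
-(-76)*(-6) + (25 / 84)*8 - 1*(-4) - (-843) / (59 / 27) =-79097 / 1239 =-63.84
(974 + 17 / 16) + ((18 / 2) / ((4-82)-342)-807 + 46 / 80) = 18885 / 112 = 168.62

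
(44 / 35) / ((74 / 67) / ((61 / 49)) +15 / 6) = 32696 / 88095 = 0.37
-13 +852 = 839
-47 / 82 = -0.57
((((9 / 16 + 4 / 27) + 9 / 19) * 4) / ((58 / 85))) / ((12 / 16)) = 9.26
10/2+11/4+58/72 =77/9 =8.56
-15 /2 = -7.50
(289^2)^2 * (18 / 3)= 41854544646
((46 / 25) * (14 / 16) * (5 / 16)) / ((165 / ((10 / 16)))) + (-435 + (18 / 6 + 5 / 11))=-36456799 / 84480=-431.54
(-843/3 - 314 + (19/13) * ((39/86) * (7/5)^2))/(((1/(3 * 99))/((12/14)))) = -162474741/1075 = -151139.29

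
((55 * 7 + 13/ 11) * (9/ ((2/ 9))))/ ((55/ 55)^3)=172044/ 11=15640.36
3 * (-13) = -39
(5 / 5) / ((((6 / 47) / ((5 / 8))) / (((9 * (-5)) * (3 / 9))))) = -1175 / 16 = -73.44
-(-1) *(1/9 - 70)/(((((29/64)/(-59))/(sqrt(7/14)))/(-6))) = -2375104 *sqrt(2)/87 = -38608.10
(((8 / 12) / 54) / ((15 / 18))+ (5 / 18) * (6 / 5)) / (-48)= -47 / 6480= -0.01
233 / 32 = 7.28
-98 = -98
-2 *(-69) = 138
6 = 6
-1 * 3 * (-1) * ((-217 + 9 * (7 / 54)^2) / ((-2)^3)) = 70259 / 864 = 81.32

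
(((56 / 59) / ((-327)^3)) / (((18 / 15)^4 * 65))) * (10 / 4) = -4375 / 8689276801764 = -0.00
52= 52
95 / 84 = 1.13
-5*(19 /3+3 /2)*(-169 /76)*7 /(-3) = -203.22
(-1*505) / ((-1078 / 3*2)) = 0.70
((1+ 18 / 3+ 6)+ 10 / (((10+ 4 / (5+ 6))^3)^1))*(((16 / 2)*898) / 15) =17307497036 / 2777895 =6230.44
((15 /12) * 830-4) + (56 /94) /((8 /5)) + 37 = 50331 /47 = 1070.87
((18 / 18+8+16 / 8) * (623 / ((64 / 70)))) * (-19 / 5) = -911449 / 32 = -28482.78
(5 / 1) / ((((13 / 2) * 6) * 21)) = 0.01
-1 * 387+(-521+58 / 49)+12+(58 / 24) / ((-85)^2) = -3801446779 / 4248300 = -894.82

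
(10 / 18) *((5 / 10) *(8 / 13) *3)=20 / 39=0.51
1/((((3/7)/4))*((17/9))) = 84/17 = 4.94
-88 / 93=-0.95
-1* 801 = -801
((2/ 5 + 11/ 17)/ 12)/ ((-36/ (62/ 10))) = -2759/ 183600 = -0.02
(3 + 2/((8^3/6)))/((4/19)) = 7353/512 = 14.36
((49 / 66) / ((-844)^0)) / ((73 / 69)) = 1127 / 1606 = 0.70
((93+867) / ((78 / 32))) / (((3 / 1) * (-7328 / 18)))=-960 / 2977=-0.32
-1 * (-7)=7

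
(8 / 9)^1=8 / 9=0.89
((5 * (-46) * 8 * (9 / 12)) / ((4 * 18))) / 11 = -115 / 66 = -1.74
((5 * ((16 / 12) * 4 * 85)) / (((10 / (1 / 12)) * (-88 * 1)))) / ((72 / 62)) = -2635 / 14256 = -0.18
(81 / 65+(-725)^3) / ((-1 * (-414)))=-920478.56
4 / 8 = 1 / 2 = 0.50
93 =93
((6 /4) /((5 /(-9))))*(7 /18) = -21 /20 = -1.05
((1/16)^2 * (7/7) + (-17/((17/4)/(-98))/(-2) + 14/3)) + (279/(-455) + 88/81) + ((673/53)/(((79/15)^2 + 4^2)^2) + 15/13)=-706650826899244529/3725180850343680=-189.70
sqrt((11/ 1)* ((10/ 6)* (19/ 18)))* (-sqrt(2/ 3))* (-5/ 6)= 5* sqrt(1045)/ 54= 2.99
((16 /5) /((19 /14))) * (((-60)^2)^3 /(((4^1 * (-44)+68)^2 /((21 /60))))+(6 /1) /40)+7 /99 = 3301053.06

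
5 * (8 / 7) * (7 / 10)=4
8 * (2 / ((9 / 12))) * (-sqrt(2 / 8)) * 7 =-224 / 3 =-74.67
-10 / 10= -1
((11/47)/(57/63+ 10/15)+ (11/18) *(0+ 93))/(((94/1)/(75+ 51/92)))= 37231873/812912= 45.80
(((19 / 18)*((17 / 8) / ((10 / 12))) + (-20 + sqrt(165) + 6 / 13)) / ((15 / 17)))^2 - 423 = 84038023729 / 547560000 - 7595209*sqrt(165) / 175500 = -402.43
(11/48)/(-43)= -11/2064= -0.01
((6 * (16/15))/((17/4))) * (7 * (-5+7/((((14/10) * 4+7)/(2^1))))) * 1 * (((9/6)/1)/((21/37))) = -16576/153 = -108.34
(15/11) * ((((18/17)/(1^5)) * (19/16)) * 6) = 7695/748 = 10.29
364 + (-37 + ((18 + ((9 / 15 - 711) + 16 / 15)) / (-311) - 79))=233458 / 933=250.22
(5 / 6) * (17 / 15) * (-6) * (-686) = 3887.33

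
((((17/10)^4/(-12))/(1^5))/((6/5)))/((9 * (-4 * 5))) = 83521/25920000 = 0.00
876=876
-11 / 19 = -0.58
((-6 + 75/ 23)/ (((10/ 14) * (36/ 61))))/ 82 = -2989/ 37720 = -0.08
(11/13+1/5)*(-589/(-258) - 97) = -830858/8385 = -99.09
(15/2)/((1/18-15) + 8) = -27/25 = -1.08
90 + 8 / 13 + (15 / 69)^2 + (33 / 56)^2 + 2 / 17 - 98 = -2519623763 / 366626624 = -6.87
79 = 79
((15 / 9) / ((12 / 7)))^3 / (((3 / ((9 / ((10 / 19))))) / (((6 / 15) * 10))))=20.95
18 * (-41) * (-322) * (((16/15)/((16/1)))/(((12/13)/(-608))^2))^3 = 1571778578631554633826304/273375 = 5749532980819587137.91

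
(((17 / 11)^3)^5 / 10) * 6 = 8587269154529447379 / 20886240847078255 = 411.14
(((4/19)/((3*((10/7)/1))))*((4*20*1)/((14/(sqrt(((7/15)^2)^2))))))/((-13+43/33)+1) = -8624/1509075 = -0.01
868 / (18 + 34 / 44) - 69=-1343 / 59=-22.76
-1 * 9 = -9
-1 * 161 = -161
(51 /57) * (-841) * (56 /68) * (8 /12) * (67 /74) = -788858 /2109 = -374.04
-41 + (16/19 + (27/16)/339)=-1379333/34352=-40.15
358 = 358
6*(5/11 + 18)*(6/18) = 406/11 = 36.91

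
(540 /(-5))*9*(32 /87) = -10368 /29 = -357.52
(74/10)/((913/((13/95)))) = 481/433675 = 0.00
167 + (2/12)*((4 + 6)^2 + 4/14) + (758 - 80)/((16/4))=4945/14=353.21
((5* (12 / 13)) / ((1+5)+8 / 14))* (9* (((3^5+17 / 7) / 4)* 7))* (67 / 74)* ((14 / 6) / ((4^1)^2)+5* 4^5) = 4455557867565 / 354016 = 12585752.81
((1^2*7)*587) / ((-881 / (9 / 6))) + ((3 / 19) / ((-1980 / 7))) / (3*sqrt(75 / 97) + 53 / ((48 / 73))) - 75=-31283892709731479 / 381529338883990 + 576*sqrt(291) / 43306394879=-82.00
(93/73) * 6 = 558/73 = 7.64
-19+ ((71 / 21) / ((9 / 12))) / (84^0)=-913 / 63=-14.49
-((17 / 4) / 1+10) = -57 / 4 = -14.25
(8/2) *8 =32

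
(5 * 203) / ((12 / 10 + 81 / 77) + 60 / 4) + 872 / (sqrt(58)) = 390775 / 6642 + 436 * sqrt(58) / 29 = 173.33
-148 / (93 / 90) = -4440 / 31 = -143.23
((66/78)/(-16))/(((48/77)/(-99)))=27951/3328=8.40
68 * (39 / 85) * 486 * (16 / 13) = 93312 / 5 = 18662.40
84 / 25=3.36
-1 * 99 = -99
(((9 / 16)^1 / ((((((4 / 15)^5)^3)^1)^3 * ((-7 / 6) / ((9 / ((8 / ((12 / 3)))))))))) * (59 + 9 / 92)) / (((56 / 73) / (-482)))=5464477922670004593223302000000.00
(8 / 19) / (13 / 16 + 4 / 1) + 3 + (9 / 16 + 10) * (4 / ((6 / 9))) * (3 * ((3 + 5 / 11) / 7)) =51559 / 532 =96.92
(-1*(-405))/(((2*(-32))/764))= -77355/16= -4834.69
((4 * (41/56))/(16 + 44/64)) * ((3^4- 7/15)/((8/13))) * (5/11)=643864/61677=10.44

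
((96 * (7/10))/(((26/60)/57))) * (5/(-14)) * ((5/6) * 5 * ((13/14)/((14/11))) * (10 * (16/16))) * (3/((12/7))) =-1175625/7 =-167946.43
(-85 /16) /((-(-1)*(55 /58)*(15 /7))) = -3451 /1320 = -2.61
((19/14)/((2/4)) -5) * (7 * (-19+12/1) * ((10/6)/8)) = 70/3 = 23.33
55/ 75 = 0.73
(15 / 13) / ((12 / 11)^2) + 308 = 192797 / 624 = 308.97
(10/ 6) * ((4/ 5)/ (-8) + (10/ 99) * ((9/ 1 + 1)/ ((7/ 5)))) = 4307/ 4158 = 1.04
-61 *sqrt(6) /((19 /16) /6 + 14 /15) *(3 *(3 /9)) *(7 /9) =-68320 *sqrt(6) /1629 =-102.73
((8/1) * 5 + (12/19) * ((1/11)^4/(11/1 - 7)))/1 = 11127163/278179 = 40.00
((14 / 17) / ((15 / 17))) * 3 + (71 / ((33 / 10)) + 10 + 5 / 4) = 23473 / 660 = 35.57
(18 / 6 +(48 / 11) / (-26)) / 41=405 / 5863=0.07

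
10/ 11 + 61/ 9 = 761/ 99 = 7.69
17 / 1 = 17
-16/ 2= -8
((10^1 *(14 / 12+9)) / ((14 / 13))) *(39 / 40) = 10309 / 112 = 92.04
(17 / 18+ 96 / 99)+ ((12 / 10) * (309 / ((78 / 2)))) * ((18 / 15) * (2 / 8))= 306721 / 64350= 4.77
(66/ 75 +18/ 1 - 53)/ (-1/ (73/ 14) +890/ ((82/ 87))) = -2553029/ 70640525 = -0.04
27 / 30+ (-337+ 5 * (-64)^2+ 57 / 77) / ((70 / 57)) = 88415727 / 5390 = 16403.66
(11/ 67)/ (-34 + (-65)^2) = 1/ 25527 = 0.00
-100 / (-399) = 100 / 399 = 0.25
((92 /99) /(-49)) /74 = -46 /179487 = -0.00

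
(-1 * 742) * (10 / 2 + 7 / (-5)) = -13356 / 5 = -2671.20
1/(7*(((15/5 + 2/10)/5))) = 25/112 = 0.22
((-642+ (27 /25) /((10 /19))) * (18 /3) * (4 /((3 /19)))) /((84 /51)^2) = -878488617 /24500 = -35856.68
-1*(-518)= 518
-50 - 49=-99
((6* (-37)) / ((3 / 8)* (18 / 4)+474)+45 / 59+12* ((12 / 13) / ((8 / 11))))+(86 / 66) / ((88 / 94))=810207829 / 47888412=16.92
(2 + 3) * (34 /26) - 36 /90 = 399 /65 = 6.14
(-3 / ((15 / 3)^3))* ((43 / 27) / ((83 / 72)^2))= -24768 / 861125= -0.03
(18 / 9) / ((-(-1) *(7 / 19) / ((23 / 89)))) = 874 / 623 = 1.40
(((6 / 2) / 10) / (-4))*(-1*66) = 99 / 20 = 4.95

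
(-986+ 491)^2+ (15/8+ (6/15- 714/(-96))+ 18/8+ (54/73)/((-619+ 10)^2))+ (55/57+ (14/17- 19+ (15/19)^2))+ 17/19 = 1085640623182831279/4430801570160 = 245021.27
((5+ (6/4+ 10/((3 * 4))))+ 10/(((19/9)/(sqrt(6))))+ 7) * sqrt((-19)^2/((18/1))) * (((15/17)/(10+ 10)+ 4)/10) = 825 * sqrt(3)/68+ 44935 * sqrt(2)/2448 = 46.97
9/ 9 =1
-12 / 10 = -6 / 5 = -1.20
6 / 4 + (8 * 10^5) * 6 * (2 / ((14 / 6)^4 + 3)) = 388801983 / 1322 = 294101.35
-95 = -95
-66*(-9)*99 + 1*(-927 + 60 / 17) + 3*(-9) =983544 / 17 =57855.53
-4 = -4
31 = 31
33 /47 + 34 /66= 1888 /1551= 1.22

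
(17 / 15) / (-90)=-17 / 1350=-0.01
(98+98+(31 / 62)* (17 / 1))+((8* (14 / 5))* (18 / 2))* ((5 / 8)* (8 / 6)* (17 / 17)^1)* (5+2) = 1380.50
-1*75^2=-5625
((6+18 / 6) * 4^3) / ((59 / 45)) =25920 / 59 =439.32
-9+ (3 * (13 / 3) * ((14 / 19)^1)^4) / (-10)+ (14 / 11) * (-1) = -76378109 / 7167655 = -10.66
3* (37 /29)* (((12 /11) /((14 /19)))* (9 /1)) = 113886 /2233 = 51.00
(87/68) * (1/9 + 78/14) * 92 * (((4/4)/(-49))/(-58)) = 4117/17493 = 0.24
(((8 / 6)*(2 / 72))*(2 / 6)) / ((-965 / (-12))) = 4 / 26055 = 0.00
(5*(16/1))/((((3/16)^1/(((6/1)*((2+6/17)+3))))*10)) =23296/17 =1370.35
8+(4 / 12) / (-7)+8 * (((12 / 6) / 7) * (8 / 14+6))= 3377 / 147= 22.97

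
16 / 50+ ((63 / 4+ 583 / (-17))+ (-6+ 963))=1595919 / 1700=938.78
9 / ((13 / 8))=72 / 13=5.54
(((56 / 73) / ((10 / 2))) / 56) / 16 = 1 / 5840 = 0.00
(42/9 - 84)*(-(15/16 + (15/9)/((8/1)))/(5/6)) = 1309/12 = 109.08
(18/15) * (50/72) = 5/6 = 0.83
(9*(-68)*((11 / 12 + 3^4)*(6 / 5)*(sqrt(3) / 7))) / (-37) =300798*sqrt(3) / 1295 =402.31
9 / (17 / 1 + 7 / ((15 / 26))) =135 / 437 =0.31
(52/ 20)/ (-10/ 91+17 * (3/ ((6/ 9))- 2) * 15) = 2366/ 580025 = 0.00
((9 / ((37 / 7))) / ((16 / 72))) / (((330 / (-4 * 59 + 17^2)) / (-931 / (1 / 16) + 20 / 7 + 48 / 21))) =-3390039 / 185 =-18324.54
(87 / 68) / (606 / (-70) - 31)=-3045 / 94384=-0.03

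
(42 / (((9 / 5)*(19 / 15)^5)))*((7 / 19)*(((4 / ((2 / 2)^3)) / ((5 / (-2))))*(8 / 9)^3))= -1254400000 / 423412929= -2.96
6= 6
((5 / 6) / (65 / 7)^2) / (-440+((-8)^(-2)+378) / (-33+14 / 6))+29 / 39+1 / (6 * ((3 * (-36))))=1082107173889 / 1458316000440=0.74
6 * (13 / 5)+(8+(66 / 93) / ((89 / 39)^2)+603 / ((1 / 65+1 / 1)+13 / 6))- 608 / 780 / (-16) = 25347738094073 / 118844228490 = 213.29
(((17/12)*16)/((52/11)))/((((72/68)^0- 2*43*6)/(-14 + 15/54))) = 3553/27810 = 0.13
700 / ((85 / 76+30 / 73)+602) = 3883600 / 3348381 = 1.16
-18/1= -18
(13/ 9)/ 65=1/ 45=0.02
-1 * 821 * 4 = -3284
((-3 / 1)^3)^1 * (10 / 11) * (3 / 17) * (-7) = 5670 / 187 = 30.32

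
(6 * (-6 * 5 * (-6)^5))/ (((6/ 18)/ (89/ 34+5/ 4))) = 276086880/ 17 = 16240404.71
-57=-57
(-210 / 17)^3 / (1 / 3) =-5655.00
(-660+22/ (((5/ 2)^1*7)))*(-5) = 23056/ 7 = 3293.71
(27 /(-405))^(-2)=225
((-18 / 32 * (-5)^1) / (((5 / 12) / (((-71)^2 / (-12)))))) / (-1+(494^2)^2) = -5041 / 105873012080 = -0.00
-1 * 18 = -18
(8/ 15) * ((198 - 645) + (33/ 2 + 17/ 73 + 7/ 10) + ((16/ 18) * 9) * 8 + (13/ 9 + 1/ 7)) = -66957728/ 344925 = -194.12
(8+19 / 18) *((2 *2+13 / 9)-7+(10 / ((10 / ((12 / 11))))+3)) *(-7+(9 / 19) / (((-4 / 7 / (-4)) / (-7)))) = -11742031 / 16929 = -693.60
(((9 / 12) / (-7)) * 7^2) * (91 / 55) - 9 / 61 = -118551 / 13420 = -8.83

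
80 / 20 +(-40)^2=1604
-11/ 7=-1.57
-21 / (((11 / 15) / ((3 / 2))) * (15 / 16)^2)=-48.87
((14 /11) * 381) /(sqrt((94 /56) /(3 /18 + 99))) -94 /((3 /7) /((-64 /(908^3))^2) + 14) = -658 /410465252126765 + 12446 * sqrt(23970) /517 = 3727.12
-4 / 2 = -2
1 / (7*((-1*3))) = -1 / 21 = -0.05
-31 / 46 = -0.67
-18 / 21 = -6 / 7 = -0.86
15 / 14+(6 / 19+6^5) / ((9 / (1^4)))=690355 / 798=865.11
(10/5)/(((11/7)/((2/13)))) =28/143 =0.20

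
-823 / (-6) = 823 / 6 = 137.17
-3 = -3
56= 56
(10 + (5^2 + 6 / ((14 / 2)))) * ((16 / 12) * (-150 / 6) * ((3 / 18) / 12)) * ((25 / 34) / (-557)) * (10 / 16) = 784375 / 57268512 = 0.01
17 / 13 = 1.31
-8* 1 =-8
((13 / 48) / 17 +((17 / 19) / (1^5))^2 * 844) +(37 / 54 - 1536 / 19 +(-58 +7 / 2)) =1434361069 / 2651184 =541.03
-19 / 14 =-1.36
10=10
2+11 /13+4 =89 /13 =6.85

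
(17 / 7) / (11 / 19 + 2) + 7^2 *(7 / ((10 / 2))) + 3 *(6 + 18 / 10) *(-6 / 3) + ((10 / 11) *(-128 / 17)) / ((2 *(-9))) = 66737966 / 2886345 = 23.12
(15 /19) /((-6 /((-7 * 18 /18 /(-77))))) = -5 /418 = -0.01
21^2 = 441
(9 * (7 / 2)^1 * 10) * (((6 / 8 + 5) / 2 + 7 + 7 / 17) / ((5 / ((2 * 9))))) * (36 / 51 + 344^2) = 398941465923 / 289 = 1380420297.31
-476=-476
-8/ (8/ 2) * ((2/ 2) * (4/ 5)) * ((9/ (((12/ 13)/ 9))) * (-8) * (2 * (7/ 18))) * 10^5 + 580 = 87360580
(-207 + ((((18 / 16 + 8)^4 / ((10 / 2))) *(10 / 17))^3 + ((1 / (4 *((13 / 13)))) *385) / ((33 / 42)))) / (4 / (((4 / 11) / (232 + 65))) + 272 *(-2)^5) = -22902044480391797744609 / 229454169612746752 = -99810.98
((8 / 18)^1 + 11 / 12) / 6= 49 / 216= 0.23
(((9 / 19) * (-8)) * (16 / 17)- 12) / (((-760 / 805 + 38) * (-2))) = 202377 / 963509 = 0.21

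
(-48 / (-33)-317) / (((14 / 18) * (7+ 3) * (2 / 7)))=-31239 / 220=-142.00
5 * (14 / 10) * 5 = 35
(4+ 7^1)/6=1.83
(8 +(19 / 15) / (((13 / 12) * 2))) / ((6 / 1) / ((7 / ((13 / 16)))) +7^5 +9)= 0.00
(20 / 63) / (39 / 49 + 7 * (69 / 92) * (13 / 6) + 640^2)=1120 / 1445111739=0.00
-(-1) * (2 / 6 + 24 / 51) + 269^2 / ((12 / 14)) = 84421.97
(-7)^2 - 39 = 10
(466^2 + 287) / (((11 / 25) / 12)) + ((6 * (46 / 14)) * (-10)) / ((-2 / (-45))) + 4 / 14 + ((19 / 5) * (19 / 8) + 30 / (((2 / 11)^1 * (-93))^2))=52619302257491 / 8879640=5925837.34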